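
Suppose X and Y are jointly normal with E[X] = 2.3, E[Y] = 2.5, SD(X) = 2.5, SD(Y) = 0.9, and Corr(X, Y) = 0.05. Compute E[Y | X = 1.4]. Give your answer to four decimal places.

2.4838

E[Y | X=x] = μ_Y + ρ(σ_Y/σ_X)(x − μ_X) for jointly normal variables.
E[Y | X=1.4] = 2.5 + (0.05)·(0.9/2.5)·(1.4 − (2.3)) = 2.5 + (0.018)·(-0.9) = 2.4838.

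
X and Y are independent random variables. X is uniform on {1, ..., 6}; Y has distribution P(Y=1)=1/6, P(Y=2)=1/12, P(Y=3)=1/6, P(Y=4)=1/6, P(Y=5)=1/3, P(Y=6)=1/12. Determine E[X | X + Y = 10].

36/7

P(X + Y = 10) = 7/72.
Summing X·P(x,y) over outcomes with X + Y = 10 gives 1/2.
E[X | X + Y = 10] = (1/2) / (7/72) = 36/7.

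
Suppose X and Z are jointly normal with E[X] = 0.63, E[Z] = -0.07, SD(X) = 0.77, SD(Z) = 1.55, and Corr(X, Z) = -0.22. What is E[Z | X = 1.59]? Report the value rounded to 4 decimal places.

E[Z | X=x] = μ_Z + ρ(σ_Z/σ_X)(x − μ_X) for jointly normal variables.
E[Z | X=1.59] = -0.07 + (-0.22)·(1.55/0.77)·(1.59 − (0.63)) = -0.07 + (-0.44286)·(0.96) = -0.4951.

-0.4951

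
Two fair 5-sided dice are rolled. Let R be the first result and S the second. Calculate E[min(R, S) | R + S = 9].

4

Outcomes with R + S = 9: (4,5), (5,4), each with probability 1/25.
E[min(R, S) | R + S = 9] = (4 + 4) / 2 = 4.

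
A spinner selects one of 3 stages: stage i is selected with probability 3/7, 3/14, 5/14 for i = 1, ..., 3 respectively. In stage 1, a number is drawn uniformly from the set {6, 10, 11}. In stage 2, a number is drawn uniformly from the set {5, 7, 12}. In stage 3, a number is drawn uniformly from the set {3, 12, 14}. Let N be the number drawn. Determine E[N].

379/42

E[N | stage 1] = (6+10+11)/3 = 9.
E[N | stage 2] = (5+7+12)/3 = 8.
E[N | stage 3] = (3+12+14)/3 = 29/3.
E[N] = (3/7)·(9) + (3/14)·(8) + (5/14)·(29/3) = 379/42.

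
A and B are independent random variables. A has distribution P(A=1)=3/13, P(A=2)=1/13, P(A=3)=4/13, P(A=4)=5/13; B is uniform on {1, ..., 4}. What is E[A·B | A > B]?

P(A > B) = 6/13.
Summing AB·P(x,y) over outcomes with A > B gives 79/26.
E[A·B | A > B] = (79/26) / (6/13) = 79/12.

79/12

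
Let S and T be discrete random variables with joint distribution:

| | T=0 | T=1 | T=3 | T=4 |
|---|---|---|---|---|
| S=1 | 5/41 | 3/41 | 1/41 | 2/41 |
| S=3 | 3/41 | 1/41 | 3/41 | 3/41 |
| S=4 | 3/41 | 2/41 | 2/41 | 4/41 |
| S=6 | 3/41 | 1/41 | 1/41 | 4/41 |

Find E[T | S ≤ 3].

P(S ≤ 3) = 21/41.
Σ T·P over the event = 0·(5/41) + 1·(3/41) + 3·(1/41) + 4·(2/41) + 0·(3/41) + 1·(1/41) + 3·(3/41) + 4·(3/41) = 36/41.
E[T | S ≤ 3] = (36/41) / (21/41) = 12/7.

12/7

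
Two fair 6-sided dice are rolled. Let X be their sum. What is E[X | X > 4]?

P(X > 4) = 5/6.
Σ over the event: 5·1/9 + 6·5/36 + 7·1/6 + 8·5/36 + 9·1/9 + 10·1/12 + 11·1/18 + 12·1/36 = 58/9.
E[X | X > 4] = (58/9) / (5/6) = 116/15.

116/15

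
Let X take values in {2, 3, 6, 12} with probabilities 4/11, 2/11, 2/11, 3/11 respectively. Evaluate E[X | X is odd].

P(X is odd) = 2/11.
Σ over the event: 3·2/11 = 6/11.
E[X | X is odd] = (6/11) / (2/11) = 3.

3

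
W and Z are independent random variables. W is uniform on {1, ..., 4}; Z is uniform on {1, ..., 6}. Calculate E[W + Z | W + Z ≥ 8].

26/3

Outcomes with W + Z ≥ 8: (2,6), (3,5), (3,6), (4,4), (4,5), (4,6), each with probability 1/24.
E[W + Z | W + Z ≥ 8] = (8 + 8 + 9 + 8 + 9 + 10) / 6 = 26/3.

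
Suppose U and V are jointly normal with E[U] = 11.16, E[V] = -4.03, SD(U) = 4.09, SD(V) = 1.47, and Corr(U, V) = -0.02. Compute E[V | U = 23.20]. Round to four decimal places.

-4.1165

E[V | U=x] = μ_V + ρ(σ_V/σ_U)(x − μ_U) for jointly normal variables.
E[V | U=23.20] = -4.03 + (-0.02)·(1.47/4.09)·(23.20 − (11.16)) = -4.03 + (-0.0071883)·(12.04) = -4.1165.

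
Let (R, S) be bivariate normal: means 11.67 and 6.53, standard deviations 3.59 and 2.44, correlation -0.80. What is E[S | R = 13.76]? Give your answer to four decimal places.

5.3936

For a bivariate normal, E[S | R=x] = μ_S + ρ·(σ_S/σ_R)·(x − μ_R).
E[S | R=13.76] = 6.53 + (-0.80)·(2.44/3.59)·(13.76 − (11.67)) = 6.53 + (-0.54373)·(2.09) = 5.3936.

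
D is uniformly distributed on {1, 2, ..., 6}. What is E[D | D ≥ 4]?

5

Given D ≥ 4, D is equally likely to be any of {4, 5, 6}.
E[D | D ≥ 4] = (4 + 5 + 6) / 3 = 5.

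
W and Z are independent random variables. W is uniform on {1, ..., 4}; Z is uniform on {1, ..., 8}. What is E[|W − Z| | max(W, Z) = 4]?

12/7

Outcomes with max(W, Z) = 4: (1,4), (2,4), (3,4), (4,1), (4,2), (4,3), (4,4), each with probability 1/32.
E[|W − Z| | max(W, Z) = 4] = (3 + 2 + 1 + 3 + 2 + 1 + 0) / 7 = 12/7.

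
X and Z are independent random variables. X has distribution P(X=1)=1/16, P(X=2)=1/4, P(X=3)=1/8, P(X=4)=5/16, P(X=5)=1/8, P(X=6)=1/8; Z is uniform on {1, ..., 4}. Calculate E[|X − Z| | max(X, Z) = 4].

43/27

P(max(X, Z) = 4) = 27/64.
Summing |X−Z|·P(x,y) over outcomes with max(X, Z) = 4 gives 43/64.
E[|X − Z| | max(X, Z) = 4] = (43/64) / (27/64) = 43/27.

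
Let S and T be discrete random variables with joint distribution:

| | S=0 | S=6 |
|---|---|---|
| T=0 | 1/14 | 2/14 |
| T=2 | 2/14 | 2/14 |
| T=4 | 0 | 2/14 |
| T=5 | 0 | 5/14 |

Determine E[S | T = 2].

3

P(T = 2) = 2/7.
Σ S·P over the event = 0·(2/14) + 6·(2/14) = 6/7.
E[S | T = 2] = (6/7) / (2/7) = 3.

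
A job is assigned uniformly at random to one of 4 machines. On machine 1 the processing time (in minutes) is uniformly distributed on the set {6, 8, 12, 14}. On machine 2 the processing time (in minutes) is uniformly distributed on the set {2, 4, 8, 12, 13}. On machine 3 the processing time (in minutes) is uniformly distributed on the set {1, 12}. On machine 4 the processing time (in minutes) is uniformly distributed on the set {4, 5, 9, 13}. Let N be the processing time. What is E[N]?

E[N | machine 1] = (6+8+12+14)/4 = 10.
E[N | machine 2] = (2+4+8+12+13)/5 = 39/5.
E[N | machine 3] = (1+12)/2 = 13/2.
E[N | machine 4] = (4+5+9+13)/4 = 31/4.
E[N] = (1/4)·(10) + (1/4)·(39/5) + (1/4)·(13/2) + (1/4)·(31/4) = 641/80.

641/80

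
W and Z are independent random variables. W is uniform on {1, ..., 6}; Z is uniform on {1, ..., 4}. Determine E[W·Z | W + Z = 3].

P(W + Z = 3) = 1/12.
Summing WZ·P(x,y) over outcomes with W + Z = 3 gives 1/6.
E[W·Z | W + Z = 3] = (1/6) / (1/12) = 2.

2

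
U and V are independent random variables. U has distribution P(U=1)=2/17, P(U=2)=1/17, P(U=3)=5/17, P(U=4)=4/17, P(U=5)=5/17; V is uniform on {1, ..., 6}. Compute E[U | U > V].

P(U > V) = 43/102.
Summing U·P(x,y) over outcomes with U > V gives 30/17.
E[U | U > V] = (30/17) / (43/102) = 180/43.

180/43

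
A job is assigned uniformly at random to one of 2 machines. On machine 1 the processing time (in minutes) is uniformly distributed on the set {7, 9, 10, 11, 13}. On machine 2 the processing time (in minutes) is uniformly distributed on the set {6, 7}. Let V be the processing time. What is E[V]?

33/4

E[V | machine 1] = (7+9+10+11+13)/5 = 10.
E[V | machine 2] = (6+7)/2 = 13/2.
E[V] = (1/2)·(10) + (1/2)·(13/2) = 33/4.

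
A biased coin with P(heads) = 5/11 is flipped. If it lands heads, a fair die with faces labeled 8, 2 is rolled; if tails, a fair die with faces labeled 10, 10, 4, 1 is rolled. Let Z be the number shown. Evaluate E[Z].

E[Z | heads] = (8+2)/2 = 5.
E[Z | tails] = (10+10+4+1)/4 = 25/4.
E[Z] = (5/11)·(5) + (6/11)·(25/4) = 125/22.

125/22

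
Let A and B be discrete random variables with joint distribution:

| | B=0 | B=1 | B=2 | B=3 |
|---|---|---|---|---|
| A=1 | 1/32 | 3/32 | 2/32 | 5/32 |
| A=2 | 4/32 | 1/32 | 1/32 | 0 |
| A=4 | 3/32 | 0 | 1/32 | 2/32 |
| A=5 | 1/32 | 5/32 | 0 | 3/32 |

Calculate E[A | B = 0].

26/9

P(B = 0) = 9/32.
Σ A·P over the event = 1·(1/32) + 2·(4/32) + 4·(3/32) + 5·(1/32) = 13/16.
E[A | B = 0] = (13/16) / (9/32) = 26/9.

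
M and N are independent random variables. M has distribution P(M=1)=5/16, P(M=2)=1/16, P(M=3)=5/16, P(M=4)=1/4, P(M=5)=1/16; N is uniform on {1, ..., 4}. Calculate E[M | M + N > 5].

P(M + N > 5) = 27/64.
Summing M·P(x,y) over outcomes with M + N > 5 gives 25/16.
E[M | M + N > 5] = (25/16) / (27/64) = 100/27.

100/27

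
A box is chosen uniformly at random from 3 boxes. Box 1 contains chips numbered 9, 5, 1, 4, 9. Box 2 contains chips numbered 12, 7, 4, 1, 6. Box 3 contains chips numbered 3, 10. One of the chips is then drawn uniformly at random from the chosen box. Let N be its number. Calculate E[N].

181/30

E[N | box 1] = (9+5+1+4+9)/5 = 28/5.
E[N | box 2] = (12+7+4+1+6)/5 = 6.
E[N | box 3] = (3+10)/2 = 13/2.
By the law of total expectation,
E[N] = (1/3)·(28/5) + (1/3)·(6) + (1/3)·(13/2) = 181/30.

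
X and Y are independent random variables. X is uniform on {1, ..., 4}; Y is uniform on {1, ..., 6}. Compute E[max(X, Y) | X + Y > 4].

9/2

P(X + Y > 4) = 3/4.
Summing max(X,Y)·P(x,y) over outcomes with X + Y > 4 gives 27/8.
E[max(X, Y) | X + Y > 4] = (27/8) / (3/4) = 9/2.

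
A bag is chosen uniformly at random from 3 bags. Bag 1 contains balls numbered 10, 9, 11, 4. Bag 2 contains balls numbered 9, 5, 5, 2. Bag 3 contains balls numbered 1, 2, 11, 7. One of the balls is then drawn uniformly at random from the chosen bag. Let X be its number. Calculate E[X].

E[X | bag 1] = (10+9+11+4)/4 = 17/2.
E[X | bag 2] = (9+5+5+2)/4 = 21/4.
E[X | bag 3] = (1+2+11+7)/4 = 21/4.
E[X] = (1/3)·(17/2) + (1/3)·(21/4) + (1/3)·(21/4) = 19/3.

19/3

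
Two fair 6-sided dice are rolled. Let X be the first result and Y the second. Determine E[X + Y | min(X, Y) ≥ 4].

10

P(min(X, Y) ≥ 4) = 1/4.
Summing (X+Y)·P(x,y) over outcomes with min(X, Y) ≥ 4 gives 5/2.
E[X + Y | min(X, Y) ≥ 4] = (5/2) / (1/4) = 10.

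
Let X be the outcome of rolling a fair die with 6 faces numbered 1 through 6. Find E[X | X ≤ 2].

Given X ≤ 2, X is equally likely to be any of {1, 2}.
E[X | X ≤ 2] = (1 + 2) / 2 = 3/2.

3/2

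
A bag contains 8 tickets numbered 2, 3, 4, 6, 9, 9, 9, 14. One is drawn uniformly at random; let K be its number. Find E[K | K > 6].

P(K > 6) = 1/2.
Σ over the event: 9·3/8 + 14·1/8 = 41/8.
E[K | K > 6] = (41/8) / (1/2) = 41/4.

41/4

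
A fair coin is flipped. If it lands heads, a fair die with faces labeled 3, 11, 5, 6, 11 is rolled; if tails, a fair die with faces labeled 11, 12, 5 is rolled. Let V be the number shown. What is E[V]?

E[V | heads] = (3+11+5+6+11)/5 = 36/5.
E[V | tails] = (11+12+5)/3 = 28/3.
E[V] = (1/2)·(36/5) + (1/2)·(28/3) = 124/15.

124/15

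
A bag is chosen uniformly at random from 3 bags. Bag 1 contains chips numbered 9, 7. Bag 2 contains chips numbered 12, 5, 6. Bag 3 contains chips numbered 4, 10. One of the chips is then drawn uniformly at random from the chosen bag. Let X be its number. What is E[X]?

68/9

E[X | bag 1] = (9+7)/2 = 8.
E[X | bag 2] = (12+5+6)/3 = 23/3.
E[X | bag 3] = (4+10)/2 = 7.
By the law of total expectation,
E[X] = (1/3)·(8) + (1/3)·(23/3) + (1/3)·(7) = 68/9.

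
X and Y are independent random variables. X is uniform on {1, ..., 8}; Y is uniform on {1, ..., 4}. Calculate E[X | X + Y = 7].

Outcomes with X + Y = 7: (3,4), (4,3), (5,2), (6,1), each with probability 1/32.
E[X | X + Y = 7] = (3 + 4 + 5 + 6) / 4 = 9/2.

9/2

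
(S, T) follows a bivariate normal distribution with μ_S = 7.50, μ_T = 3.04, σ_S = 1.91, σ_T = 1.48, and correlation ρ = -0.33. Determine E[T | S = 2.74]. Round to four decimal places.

The regression of T on S has slope ρ·σ_T/σ_S and passes through (μ_S, μ_T).
E[T | S=2.74] = 3.04 + (-0.33)·(1.48/1.91)·(2.74 − (7.50)) = 3.04 + (-0.25571)·(-4.76) = 4.2572.

4.2572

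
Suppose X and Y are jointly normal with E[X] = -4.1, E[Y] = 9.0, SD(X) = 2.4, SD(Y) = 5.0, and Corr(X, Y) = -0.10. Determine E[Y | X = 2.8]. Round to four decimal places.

The regression of Y on X has slope ρ·σ_Y/σ_X and passes through (μ_X, μ_Y).
E[Y | X=2.8] = 9.0 + (-0.10)·(5.0/2.4)·(2.8 − (-4.1)) = 9.0 + (-0.20833)·(6.9) = 7.5625.

7.5625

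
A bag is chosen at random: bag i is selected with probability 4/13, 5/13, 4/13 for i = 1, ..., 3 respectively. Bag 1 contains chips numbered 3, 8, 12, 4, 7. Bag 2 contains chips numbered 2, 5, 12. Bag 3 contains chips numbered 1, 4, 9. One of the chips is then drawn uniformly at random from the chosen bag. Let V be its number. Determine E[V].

E[V | bag 1] = (3+8+12+4+7)/5 = 34/5.
E[V | bag 2] = (2+5+12)/3 = 19/3.
E[V | bag 3] = (1+4+9)/3 = 14/3.
E[V] = (4/13)·(34/5) + (5/13)·(19/3) + (4/13)·(14/3) = 1163/195.

1163/195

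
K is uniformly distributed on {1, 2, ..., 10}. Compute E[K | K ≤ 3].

2

Given K ≤ 3, K is equally likely to be any of {1, 2, 3}.
E[K | K ≤ 3] = (1 + 2 + 3) / 3 = 2.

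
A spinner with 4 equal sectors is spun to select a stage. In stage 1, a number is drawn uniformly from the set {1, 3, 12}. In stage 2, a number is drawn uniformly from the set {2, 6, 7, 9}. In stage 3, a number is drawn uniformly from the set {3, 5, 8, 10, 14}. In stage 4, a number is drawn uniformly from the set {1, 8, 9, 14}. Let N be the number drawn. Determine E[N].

41/6

E[N | stage 1] = (1+3+12)/3 = 16/3.
E[N | stage 2] = (2+6+7+9)/4 = 6.
E[N | stage 3] = (3+5+8+10+14)/5 = 8.
E[N | stage 4] = (1+8+9+14)/4 = 8.
E[N] = (1/4)·(16/3) + (1/4)·(6) + (1/4)·(8) + (1/4)·(8) = 41/6.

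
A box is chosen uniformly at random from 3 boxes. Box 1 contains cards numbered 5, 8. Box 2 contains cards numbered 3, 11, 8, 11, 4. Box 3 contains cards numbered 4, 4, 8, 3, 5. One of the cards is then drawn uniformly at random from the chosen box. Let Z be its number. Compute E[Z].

187/30

E[Z | box 1] = (5+8)/2 = 13/2.
E[Z | box 2] = (3+11+8+11+4)/5 = 37/5.
E[Z | box 3] = (4+4+8+3+5)/5 = 24/5.
By the law of total expectation,
E[Z] = (1/3)·(13/2) + (1/3)·(37/5) + (1/3)·(24/5) = 187/30.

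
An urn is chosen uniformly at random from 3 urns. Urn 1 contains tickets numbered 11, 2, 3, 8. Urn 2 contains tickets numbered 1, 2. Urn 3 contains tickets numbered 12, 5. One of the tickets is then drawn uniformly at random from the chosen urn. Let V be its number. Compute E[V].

E[V | urn 1] = (11+2+3+8)/4 = 6.
E[V | urn 2] = (1+2)/2 = 3/2.
E[V | urn 3] = (12+5)/2 = 17/2.
E[V] = (1/3)·(6) + (1/3)·(3/2) + (1/3)·(17/2) = 16/3.

16/3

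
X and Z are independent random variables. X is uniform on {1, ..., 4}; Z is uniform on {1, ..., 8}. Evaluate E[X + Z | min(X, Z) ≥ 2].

8

P(min(X, Z) ≥ 2) = 21/32.
Summing (X+Z)·P(x,y) over outcomes with min(X, Z) ≥ 2 gives 21/4.
E[X + Z | min(X, Z) ≥ 2] = (21/4) / (21/32) = 8.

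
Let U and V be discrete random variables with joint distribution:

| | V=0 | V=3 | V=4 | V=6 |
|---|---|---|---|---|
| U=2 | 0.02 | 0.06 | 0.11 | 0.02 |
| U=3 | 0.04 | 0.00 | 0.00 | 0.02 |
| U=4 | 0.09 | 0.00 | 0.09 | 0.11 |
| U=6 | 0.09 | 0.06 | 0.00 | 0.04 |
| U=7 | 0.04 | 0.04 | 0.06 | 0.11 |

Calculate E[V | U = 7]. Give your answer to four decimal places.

P(U = 7) = 0.25.
Σ V·P over the event = 0·(0.04) + 3·(0.04) + 4·(0.06) + 6·(0.11) = 1.02.
E[V | U = 7] = (1.02) / (0.25) = 4.0800.

4.0800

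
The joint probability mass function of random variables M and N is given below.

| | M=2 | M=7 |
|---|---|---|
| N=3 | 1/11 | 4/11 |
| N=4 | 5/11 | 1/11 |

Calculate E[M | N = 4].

17/6

P(N = 4) = 6/11.
Summing M·P(M=x,N=y) over the conditioning event gives 17/11.
E[M | N = 4] = (17/11) / (6/11) = 17/6.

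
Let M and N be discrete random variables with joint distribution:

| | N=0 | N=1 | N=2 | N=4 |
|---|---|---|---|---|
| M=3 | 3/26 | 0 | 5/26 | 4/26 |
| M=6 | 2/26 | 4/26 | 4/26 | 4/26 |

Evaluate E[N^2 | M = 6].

6

P(M = 6) = 7/13.
Σ N^2·P over the event = 0·(2/26) + 1·(4/26) + 4·(4/26) + 16·(4/26) = 42/13.
E[N^2 | M = 6] = (42/13) / (7/13) = 6.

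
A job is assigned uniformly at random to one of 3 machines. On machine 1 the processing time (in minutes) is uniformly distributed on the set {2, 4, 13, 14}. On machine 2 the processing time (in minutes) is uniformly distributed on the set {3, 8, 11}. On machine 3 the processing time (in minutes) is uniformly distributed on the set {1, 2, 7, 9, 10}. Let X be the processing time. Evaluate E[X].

1283/180

E[X | machine 1] = (2+4+13+14)/4 = 33/4.
E[X | machine 2] = (3+8+11)/3 = 22/3.
E[X | machine 3] = (1+2+7+9+10)/5 = 29/5.
By the law of total expectation,
E[X] = (1/3)·(33/4) + (1/3)·(22/3) + (1/3)·(29/5) = 1283/180.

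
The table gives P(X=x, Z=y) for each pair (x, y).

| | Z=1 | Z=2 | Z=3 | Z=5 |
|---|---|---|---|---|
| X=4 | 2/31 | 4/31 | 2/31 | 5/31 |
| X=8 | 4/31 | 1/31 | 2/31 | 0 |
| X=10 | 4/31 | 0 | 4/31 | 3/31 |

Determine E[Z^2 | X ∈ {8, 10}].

47/6

P(X ∈ {8, 10}) = 18/31.
Summing Z^2·P(X=x,Z=y) over the conditioning event gives 141/31.
E[Z^2 | X ∈ {8, 10}] = (141/31) / (18/31) = 47/6.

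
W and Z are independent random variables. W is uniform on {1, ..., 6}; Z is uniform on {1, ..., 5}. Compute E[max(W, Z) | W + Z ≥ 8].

53/10

Outcomes with W + Z ≥ 8: (3,5), (4,4), (4,5), (5,3), (5,4), (5,5), (6,2), (6,3), (6,4), (6,5), each with probability 1/30.
E[max(W, Z) | W + Z ≥ 8] = (5 + 4 + 5 + 5 + 5 + 5 + 6 + 6 + 6 + 6) / 10 = 53/10.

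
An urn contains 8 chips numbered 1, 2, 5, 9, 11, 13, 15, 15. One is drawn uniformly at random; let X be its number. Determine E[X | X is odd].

P(X is odd) = 7/8.
Σ over the event: 1·1/8 + 5·1/8 + 9·1/8 + 11·1/8 + 13·1/8 + 15·1/4 = 69/8.
E[X | X is odd] = (69/8) / (7/8) = 69/7.

69/7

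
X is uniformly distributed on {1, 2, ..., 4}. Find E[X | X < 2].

1

Given X < 2, X is equally likely to be any of {1}.
E[X | X < 2] = (1) / 1 = 1.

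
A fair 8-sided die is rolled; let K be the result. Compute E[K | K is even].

Given K is even, K is equally likely to be any of {2, 4, 6, 8}.
E[K | K is even] = (2 + 4 + 6 + 8) / 4 = 5.

5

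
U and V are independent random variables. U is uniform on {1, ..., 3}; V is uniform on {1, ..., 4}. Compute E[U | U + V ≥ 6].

8/3

Outcomes with U + V ≥ 6: (2,4), (3,3), (3,4), each with probability 1/12.
E[U | U + V ≥ 6] = (2 + 3 + 3) / 3 = 8/3.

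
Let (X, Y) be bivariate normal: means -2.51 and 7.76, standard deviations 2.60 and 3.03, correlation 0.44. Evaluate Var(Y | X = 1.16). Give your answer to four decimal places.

7.4035

For a bivariate normal, Var(Y | X=x) = σ_Y²(1 − ρ²).
Var(Y | X=1.16) = (3.03)²·(1 − (0.44)²) = 9.1809·0.8064 = 7.4035.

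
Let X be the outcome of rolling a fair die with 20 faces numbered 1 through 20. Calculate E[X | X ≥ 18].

19

Given X ≥ 18, X is equally likely to be any of {18, 19, 20}.
E[X | X ≥ 18] = (18 + 19 + 20) / 3 = 19.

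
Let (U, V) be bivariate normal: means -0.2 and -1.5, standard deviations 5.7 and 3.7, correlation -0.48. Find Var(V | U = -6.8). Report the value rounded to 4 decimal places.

For a bivariate normal, Var(V | U=x) = σ_V²(1 − ρ²).
Var(V | U=-6.8) = (3.7)²·(1 − (-0.48)²) = 13.69·0.7696 = 10.5358.

10.5358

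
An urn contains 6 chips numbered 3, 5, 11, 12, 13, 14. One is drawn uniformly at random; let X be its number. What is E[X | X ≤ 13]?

44/5

P(X ≤ 13) = 5/6.
Σ over the event: 3·1/6 + 5·1/6 + 11·1/6 + 12·1/6 + 13·1/6 = 22/3.
E[X | X ≤ 13] = (22/3) / (5/6) = 44/5.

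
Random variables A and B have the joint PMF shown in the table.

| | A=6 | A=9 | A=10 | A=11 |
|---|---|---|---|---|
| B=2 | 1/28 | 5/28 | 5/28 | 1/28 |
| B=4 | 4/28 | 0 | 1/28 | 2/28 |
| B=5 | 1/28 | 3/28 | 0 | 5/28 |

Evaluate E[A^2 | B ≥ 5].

P(B ≥ 5) = 9/28.
Σ A^2·P over the event = 36·(1/28) + 81·(3/28) + 121·(5/28) = 221/7.
E[A^2 | B ≥ 5] = (221/7) / (9/28) = 884/9.

884/9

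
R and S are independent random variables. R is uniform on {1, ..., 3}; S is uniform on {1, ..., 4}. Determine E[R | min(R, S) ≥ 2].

5/2

Outcomes with min(R, S) ≥ 2: (2,2), (2,3), (2,4), (3,2), (3,3), (3,4), each with probability 1/12.
E[R | min(R, S) ≥ 2] = (2 + 2 + 2 + 3 + 3 + 3) / 6 = 5/2.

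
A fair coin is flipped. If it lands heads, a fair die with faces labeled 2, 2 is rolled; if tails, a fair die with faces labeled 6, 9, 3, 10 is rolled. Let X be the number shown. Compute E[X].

E[X | heads] = (2+2)/2 = 2.
E[X | tails] = (6+9+3+10)/4 = 7.
By the law of total expectation,
E[X] = (1/2)·(2) + (1/2)·(7) = 9/2.

9/2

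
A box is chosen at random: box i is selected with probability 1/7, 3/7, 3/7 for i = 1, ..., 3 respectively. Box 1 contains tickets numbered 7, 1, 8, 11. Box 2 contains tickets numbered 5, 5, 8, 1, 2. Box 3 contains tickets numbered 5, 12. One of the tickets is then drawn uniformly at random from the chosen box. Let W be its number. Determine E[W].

E[W | box 1] = (7+1+8+11)/4 = 27/4.
E[W | box 2] = (5+5+8+1+2)/5 = 21/5.
E[W | box 3] = (5+12)/2 = 17/2.
By the law of total expectation,
E[W] = (1/7)·(27/4) + (3/7)·(21/5) + (3/7)·(17/2) = 897/140.

897/140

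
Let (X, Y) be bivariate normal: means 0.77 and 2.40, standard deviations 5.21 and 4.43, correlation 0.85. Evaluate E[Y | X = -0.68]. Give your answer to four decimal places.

1.3520

For a bivariate normal, E[Y | X=x] = μ_Y + ρ·(σ_Y/σ_X)·(x − μ_X).
E[Y | X=-0.68] = 2.40 + (0.85)·(4.43/5.21)·(-0.68 − (0.77)) = 2.40 + (0.72274)·(-1.45) = 1.3520.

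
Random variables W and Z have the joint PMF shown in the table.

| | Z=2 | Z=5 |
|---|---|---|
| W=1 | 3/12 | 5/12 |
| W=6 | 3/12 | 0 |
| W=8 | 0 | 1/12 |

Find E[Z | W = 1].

P(W = 1) = 2/3.
Summing Z·P(W=x,Z=y) over the conditioning event gives 31/12.
E[Z | W = 1] = (31/12) / (2/3) = 31/8.

31/8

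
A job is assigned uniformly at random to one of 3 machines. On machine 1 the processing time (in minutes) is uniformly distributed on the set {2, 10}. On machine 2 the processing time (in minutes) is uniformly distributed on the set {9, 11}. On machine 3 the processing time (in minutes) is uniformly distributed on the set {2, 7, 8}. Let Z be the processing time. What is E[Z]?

65/9

E[Z | machine 1] = (2+10)/2 = 6.
E[Z | machine 2] = (9+11)/2 = 10.
E[Z | machine 3] = (2+7+8)/3 = 17/3.
By the law of total expectation,
E[Z] = (1/3)·(6) + (1/3)·(10) + (1/3)·(17/3) = 65/9.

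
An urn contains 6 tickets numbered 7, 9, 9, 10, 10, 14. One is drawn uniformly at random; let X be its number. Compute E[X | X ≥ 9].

P(X ≥ 9) = 5/6.
Σ over the event: 9·1/3 + 10·1/3 + 14·1/6 = 26/3.
E[X | X ≥ 9] = (26/3) / (5/6) = 52/5.

52/5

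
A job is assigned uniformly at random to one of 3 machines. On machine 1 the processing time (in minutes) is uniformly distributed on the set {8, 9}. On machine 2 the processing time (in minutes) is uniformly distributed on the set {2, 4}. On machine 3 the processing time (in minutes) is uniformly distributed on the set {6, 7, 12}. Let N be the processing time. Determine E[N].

119/18

E[N | machine 1] = (8+9)/2 = 17/2.
E[N | machine 2] = (2+4)/2 = 3.
E[N | machine 3] = (6+7+12)/3 = 25/3.
By the law of total expectation,
E[N] = (1/3)·(17/2) + (1/3)·(3) + (1/3)·(25/3) = 119/18.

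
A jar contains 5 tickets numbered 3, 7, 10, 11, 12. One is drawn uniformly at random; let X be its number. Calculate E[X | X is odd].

7

P(X is odd) = 3/5.
Σ over the event: 3·1/5 + 7·1/5 + 11·1/5 = 21/5.
E[X | X is odd] = (21/5) / (3/5) = 7.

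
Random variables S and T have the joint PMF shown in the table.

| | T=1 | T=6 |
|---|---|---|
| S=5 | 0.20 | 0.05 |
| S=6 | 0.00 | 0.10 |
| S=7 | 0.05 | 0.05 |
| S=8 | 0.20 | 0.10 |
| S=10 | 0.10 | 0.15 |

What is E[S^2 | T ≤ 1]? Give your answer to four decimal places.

P(T ≤ 1) = 0.55.
Σ S^2·P over the event = 25·(0.20) + 49·(0.05) + 64·(0.20) + 100·(0.10) = 30.25.
E[S^2 | T ≤ 1] = (30.25) / (0.55) = 55.0000.

55.0000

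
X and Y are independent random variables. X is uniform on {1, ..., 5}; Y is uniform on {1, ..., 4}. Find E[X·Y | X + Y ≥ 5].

135/14

P(X + Y ≥ 5) = 7/10.
Summing XY·P(x,y) over outcomes with X + Y ≥ 5 gives 27/4.
E[X·Y | X + Y ≥ 5] = (27/4) / (7/10) = 135/14.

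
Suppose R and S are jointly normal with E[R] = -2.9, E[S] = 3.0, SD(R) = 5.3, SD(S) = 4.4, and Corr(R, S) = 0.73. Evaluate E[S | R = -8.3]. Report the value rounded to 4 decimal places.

The regression of S on R has slope ρ·σ_S/σ_R and passes through (μ_R, μ_S).
E[S | R=-8.3] = 3.0 + (0.73)·(4.4/5.3)·(-8.3 − (-2.9)) = 3.0 + (0.60604)·(-5.4) = -0.2726.

-0.2726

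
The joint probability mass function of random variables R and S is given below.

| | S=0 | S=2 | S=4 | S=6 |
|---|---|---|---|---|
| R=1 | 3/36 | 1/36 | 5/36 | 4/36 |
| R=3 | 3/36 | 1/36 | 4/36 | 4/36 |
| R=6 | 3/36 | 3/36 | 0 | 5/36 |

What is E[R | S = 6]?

P(S = 6) = 13/36.
Σ R·P over the event = 1·(4/36) + 3·(4/36) + 6·(5/36) = 23/18.
E[R | S = 6] = (23/18) / (13/36) = 46/13.

46/13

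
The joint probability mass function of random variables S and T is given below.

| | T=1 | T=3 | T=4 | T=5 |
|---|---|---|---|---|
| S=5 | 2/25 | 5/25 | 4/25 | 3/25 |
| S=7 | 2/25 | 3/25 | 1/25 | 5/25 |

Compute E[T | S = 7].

40/11

P(S = 7) = 11/25.
Σ T·P over the event = 1·(2/25) + 3·(3/25) + 4·(1/25) + 5·(5/25) = 8/5.
E[T | S = 7] = (8/5) / (11/25) = 40/11.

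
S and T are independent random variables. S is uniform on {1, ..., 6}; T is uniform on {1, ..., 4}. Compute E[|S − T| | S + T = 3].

1

Outcomes with S + T = 3: (1,2), (2,1), each with probability 1/24.
E[|S − T| | S + T = 3] = (1 + 1) / 2 = 1.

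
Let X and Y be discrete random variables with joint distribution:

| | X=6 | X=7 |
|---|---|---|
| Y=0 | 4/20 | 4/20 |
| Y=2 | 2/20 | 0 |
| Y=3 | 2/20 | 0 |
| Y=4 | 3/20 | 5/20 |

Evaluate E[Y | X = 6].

P(X = 6) = 11/20.
Σ Y·P over the event = 0·(4/20) + 2·(2/20) + 3·(2/20) + 4·(3/20) = 11/10.
E[Y | X = 6] = (11/10) / (11/20) = 2.

2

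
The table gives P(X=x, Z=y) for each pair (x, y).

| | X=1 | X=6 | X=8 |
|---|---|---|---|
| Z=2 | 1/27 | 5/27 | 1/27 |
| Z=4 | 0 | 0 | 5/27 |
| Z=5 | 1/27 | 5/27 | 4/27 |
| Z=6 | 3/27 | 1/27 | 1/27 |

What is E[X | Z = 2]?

P(Z = 2) = 7/27.
Σ X·P over the event = 1·(1/27) + 6·(5/27) + 8·(1/27) = 13/9.
E[X | Z = 2] = (13/9) / (7/27) = 39/7.

39/7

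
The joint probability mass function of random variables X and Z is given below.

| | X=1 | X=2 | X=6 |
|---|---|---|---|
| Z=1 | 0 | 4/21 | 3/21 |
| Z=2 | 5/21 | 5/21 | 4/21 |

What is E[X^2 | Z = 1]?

124/7

P(Z = 1) = 1/3.
Σ X^2·P over the event = 4·(4/21) + 36·(3/21) = 124/21.
E[X^2 | Z = 1] = (124/21) / (1/3) = 124/7.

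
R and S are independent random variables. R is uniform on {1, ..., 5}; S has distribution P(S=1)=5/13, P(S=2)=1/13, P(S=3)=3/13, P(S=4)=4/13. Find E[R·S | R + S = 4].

P(R + S = 4) = 9/65.
Summing RS·P(x,y) over outcomes with R + S = 4 gives 28/65.
E[R·S | R + S = 4] = (28/65) / (9/65) = 28/9.

28/9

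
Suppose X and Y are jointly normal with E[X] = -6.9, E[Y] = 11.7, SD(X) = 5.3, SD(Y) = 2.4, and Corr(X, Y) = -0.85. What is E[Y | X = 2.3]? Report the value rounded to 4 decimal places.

8.1589

E[Y | X=x] = μ_Y + ρ(σ_Y/σ_X)(x − μ_X) for jointly normal variables.
E[Y | X=2.3] = 11.7 + (-0.85)·(2.4/5.3)·(2.3 − (-6.9)) = 11.7 + (-0.384906)·(9.2) = 8.1589.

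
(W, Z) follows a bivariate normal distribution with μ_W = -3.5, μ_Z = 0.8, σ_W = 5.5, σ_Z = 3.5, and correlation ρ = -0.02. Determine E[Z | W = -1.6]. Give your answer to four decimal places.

The regression of Z on W has slope ρ·σ_Z/σ_W and passes through (μ_W, μ_Z).
E[Z | W=-1.6] = 0.8 + (-0.02)·(3.5/5.5)·(-1.6 − (-3.5)) = 0.8 + (-0.012727)·(1.9) = 0.7758.

0.7758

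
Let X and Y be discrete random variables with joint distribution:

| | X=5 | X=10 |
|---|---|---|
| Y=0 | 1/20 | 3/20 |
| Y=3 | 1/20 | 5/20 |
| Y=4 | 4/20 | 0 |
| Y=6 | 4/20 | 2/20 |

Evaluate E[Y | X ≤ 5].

P(X ≤ 5) = 1/2.
Σ Y·P over the event = 0·(1/20) + 3·(1/20) + 4·(4/20) + 6·(4/20) = 43/20.
E[Y | X ≤ 5] = (43/20) / (1/2) = 43/10.

43/10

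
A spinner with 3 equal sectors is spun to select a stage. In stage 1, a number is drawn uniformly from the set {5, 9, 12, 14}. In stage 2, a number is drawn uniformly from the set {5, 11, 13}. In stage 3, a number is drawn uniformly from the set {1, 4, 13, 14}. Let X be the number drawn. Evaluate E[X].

83/9

E[X | stage 1] = (5+9+12+14)/4 = 10.
E[X | stage 2] = (5+11+13)/3 = 29/3.
E[X | stage 3] = (1+4+13+14)/4 = 8.
By the law of total expectation,
E[X] = (1/3)·(10) + (1/3)·(29/3) + (1/3)·(8) = 83/9.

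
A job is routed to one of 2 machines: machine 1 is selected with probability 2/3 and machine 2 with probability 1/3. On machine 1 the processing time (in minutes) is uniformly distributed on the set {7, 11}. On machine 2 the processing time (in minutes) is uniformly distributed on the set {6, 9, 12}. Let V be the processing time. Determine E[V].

9

E[V | machine 1] = (7+11)/2 = 9.
E[V | machine 2] = (6+9+12)/3 = 9.
By the law of total expectation,
E[V] = (2/3)·(9) + (1/3)·(9) = 9.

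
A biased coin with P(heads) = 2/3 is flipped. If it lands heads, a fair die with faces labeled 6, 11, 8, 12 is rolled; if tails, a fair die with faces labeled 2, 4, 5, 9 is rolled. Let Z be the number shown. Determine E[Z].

E[Z | heads] = (6+11+8+12)/4 = 37/4.
E[Z | tails] = (2+4+5+9)/4 = 5.
E[Z] = (2/3)·(37/4) + (1/3)·(5) = 47/6.

47/6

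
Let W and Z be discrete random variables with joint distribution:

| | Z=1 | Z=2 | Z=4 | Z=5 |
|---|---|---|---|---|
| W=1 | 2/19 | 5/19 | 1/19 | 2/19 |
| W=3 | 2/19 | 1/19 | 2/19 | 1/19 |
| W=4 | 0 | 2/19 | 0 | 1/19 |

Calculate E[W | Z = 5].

9/4

P(Z = 5) = 4/19.
Summing W·P(W=x,Z=y) over the conditioning event gives 9/19.
E[W | Z = 5] = (9/19) / (4/19) = 9/4.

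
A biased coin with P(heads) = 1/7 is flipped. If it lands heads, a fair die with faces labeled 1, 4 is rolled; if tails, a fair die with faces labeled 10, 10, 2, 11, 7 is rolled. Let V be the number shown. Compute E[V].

101/14

E[V | heads] = (1+4)/2 = 5/2.
E[V | tails] = (10+10+2+11+7)/5 = 8.
By the law of total expectation,
E[V] = (1/7)·(5/2) + (6/7)·(8) = 101/14.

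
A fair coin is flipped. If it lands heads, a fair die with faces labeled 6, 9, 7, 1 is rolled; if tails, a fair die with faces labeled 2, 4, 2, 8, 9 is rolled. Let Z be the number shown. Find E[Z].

43/8

E[Z | heads] = (6+9+7+1)/4 = 23/4.
E[Z | tails] = (2+4+2+8+9)/5 = 5.
E[Z] = (1/2)·(23/4) + (1/2)·(5) = 43/8.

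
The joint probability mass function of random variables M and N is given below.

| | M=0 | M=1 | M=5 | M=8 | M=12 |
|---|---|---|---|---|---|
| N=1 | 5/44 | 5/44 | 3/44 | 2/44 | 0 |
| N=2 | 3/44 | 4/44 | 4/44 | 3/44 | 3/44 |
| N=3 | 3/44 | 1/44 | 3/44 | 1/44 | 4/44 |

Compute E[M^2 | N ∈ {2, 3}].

P(N ∈ {2, 3}) = 29/44.
Summing M^2·P(M=x,N=y) over the conditioning event gives 361/11.
E[M^2 | N ∈ {2, 3}] = (361/11) / (29/44) = 1444/29.

1444/29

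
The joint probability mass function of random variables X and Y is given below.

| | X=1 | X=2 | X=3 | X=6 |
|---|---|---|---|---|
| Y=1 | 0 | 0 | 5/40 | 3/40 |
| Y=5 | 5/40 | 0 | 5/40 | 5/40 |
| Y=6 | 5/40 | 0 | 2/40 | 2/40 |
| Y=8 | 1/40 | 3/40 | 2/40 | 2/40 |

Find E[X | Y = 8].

P(Y = 8) = 1/5.
Σ X·P over the event = 1·(1/40) + 2·(3/40) + 3·(2/40) + 6·(2/40) = 5/8.
E[X | Y = 8] = (5/8) / (1/5) = 25/8.

25/8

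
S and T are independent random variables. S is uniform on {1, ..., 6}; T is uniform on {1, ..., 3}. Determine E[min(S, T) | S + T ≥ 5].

P(S + T ≥ 5) = 2/3.
Summing min(S,T)·P(x,y) over outcomes with S + T ≥ 5 gives 25/18.
E[min(S, T) | S + T ≥ 5] = (25/18) / (2/3) = 25/12.

25/12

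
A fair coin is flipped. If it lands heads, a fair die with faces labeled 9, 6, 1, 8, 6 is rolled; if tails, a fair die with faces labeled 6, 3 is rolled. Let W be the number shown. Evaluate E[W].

E[W | heads] = (9+6+1+8+6)/5 = 6.
E[W | tails] = (6+3)/2 = 9/2.
By the law of total expectation,
E[W] = (1/2)·(6) + (1/2)·(9/2) = 21/4.

21/4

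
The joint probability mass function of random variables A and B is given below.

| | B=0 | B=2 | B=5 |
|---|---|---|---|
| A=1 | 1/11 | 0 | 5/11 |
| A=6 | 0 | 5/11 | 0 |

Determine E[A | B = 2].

P(B = 2) = 5/11.
Σ A·P over the event = 6·(5/11) = 30/11.
E[A | B = 2] = (30/11) / (5/11) = 6.

6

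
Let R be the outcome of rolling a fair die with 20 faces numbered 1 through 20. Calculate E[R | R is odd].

10

Given R is odd, R is equally likely to be any of {1, 3, 5, 7, 9, 11, 13, 15, 17, 19}.
E[R | R is odd] = (1 + 3 + 5 + 7 + 9 + 11 + 13 + 15 + 17 + 19) / 10 = 10.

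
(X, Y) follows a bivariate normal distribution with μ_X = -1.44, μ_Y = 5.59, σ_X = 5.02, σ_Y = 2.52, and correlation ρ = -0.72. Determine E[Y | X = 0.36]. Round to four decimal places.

4.9394

The regression of Y on X has slope ρ·σ_Y/σ_X and passes through (μ_X, μ_Y).
E[Y | X=0.36] = 5.59 + (-0.72)·(2.52/5.02)·(0.36 − (-1.44)) = 5.59 + (-0.36143)·(1.8) = 4.9394.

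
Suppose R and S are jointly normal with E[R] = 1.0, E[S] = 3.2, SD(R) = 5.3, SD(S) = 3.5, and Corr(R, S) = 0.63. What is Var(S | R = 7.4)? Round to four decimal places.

For a bivariate normal, Var(S | R=x) = σ_S²(1 − ρ²).
Var(S | R=7.4) = (3.5)²·(1 − (0.63)²) = 12.25·0.6031 = 7.3880.

7.3880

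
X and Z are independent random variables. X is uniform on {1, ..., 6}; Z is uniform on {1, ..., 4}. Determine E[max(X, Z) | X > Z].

P(X > Z) = 7/12.
Summing max(X,Z)·P(x,y) over outcomes with X > Z gives 8/3.
E[max(X, Z) | X > Z] = (8/3) / (7/12) = 32/7.

32/7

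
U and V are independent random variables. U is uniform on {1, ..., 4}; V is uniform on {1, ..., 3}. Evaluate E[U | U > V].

10/3

Outcomes with U > V: (2,1), (3,1), (3,2), (4,1), (4,2), (4,3), each with probability 1/12.
E[U | U > V] = (2 + 3 + 3 + 4 + 4 + 4) / 6 = 10/3.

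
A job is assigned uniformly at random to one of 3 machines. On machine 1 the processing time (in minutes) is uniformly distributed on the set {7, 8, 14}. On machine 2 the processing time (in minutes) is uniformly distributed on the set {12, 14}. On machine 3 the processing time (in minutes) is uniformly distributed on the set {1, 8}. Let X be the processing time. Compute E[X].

E[X | machine 1] = (7+8+14)/3 = 29/3.
E[X | machine 2] = (12+14)/2 = 13.
E[X | machine 3] = (1+8)/2 = 9/2.
By the law of total expectation,
E[X] = (1/3)·(29/3) + (1/3)·(13) + (1/3)·(9/2) = 163/18.

163/18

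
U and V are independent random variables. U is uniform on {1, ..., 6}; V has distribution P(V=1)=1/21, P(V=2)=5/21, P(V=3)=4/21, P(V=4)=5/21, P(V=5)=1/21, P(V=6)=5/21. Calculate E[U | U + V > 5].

192/47

P(U + V > 5) = 47/63.
Summing U·P(x,y) over outcomes with U + V > 5 gives 64/21.
E[U | U + V > 5] = (64/21) / (47/63) = 192/47.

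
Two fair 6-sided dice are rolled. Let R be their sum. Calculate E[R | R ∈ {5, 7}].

31/5

P(R ∈ {5, 7}) = 5/18.
Σ over the event: 5·1/9 + 7·1/6 = 31/18.
E[R | R ∈ {5, 7}] = (31/18) / (5/18) = 31/5.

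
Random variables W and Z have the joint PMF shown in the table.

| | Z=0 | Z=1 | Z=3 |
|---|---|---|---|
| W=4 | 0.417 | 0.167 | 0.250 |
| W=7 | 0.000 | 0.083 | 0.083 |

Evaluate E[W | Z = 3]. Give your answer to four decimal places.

4.7477

P(Z = 3) = 0.333.
Summing W·P(W=x,Z=y) over the conditioning event gives 1.581.
E[W | Z = 3] = (1.581) / (0.333) = 4.7477.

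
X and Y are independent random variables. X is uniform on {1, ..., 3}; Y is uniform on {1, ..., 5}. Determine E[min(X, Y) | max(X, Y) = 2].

4/3

Outcomes with max(X, Y) = 2: (1,2), (2,1), (2,2), each with probability 1/15.
E[min(X, Y) | max(X, Y) = 2] = (1 + 1 + 2) / 3 = 4/3.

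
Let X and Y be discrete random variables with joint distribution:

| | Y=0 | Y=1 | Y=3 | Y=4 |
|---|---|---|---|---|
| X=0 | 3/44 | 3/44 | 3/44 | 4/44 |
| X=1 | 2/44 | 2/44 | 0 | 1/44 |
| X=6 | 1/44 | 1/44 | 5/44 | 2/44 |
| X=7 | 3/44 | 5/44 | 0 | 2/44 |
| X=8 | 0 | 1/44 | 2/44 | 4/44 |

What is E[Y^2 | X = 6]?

P(X = 6) = 9/44.
Σ Y^2·P over the event = 0·(1/44) + 1·(1/44) + 9·(5/44) + 16·(2/44) = 39/22.
E[Y^2 | X = 6] = (39/22) / (9/44) = 26/3.

26/3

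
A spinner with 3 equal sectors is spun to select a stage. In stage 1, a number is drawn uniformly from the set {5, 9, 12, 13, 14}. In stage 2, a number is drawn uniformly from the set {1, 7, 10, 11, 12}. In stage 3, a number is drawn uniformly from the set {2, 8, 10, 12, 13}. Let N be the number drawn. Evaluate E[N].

E[N | stage 1] = (5+9+12+13+14)/5 = 53/5.
E[N | stage 2] = (1+7+10+11+12)/5 = 41/5.
E[N | stage 3] = (2+8+10+12+13)/5 = 9.
By the law of total expectation,
E[N] = (1/3)·(53/5) + (1/3)·(41/5) + (1/3)·(9) = 139/15.

139/15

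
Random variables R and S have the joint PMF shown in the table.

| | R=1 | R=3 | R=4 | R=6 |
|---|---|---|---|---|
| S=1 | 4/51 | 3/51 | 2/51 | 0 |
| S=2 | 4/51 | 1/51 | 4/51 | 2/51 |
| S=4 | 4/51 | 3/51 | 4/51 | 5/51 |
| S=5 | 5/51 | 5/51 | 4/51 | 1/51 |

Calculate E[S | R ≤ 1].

P(R ≤ 1) = 1/3.
Σ S·P over the event = 1·(4/51) + 2·(4/51) + 4·(4/51) + 5·(5/51) = 53/51.
E[S | R ≤ 1] = (53/51) / (1/3) = 53/17.

53/17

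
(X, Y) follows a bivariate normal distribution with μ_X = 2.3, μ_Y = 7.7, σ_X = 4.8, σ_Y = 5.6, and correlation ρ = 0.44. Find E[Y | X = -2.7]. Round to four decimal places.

E[Y | X=x] = μ_Y + ρ(σ_Y/σ_X)(x − μ_X) for jointly normal variables.
E[Y | X=-2.7] = 7.7 + (0.44)·(5.6/4.8)·(-2.7 − (2.3)) = 7.7 + (0.513333)·(-5) = 5.1333.

5.1333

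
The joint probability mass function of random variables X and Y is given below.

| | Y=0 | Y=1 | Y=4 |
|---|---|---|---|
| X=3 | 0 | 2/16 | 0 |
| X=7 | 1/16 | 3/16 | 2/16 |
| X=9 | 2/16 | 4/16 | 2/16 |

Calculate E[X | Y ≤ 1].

22/3

P(Y ≤ 1) = 3/4.
Σ X·P over the event = 3·(2/16) + 7·(1/16) + 7·(3/16) + 9·(2/16) + 9·(4/16) = 11/2.
E[X | Y ≤ 1] = (11/2) / (3/4) = 22/3.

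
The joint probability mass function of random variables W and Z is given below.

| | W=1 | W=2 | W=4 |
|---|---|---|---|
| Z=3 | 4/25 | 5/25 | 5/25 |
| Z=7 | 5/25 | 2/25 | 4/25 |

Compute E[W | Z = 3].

P(Z = 3) = 14/25.
Σ W·P over the event = 1·(4/25) + 2·(5/25) + 4·(5/25) = 34/25.
E[W | Z = 3] = (34/25) / (14/25) = 17/7.

17/7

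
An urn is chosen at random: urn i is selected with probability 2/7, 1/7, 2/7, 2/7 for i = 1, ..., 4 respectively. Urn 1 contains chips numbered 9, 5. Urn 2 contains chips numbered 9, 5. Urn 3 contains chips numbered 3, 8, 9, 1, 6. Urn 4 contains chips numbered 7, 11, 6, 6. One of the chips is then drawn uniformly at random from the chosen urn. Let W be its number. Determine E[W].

234/35

E[W | urn 1] = (9+5)/2 = 7.
E[W | urn 2] = (9+5)/2 = 7.
E[W | urn 3] = (3+8+9+1+6)/5 = 27/5.
E[W | urn 4] = (7+11+6+6)/4 = 15/2.
By the law of total expectation,
E[W] = (2/7)·(7) + (1/7)·(7) + (2/7)·(27/5) + (2/7)·(15/2) = 234/35.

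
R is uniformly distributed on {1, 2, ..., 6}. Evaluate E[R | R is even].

4

Given R is even, R is equally likely to be any of {2, 4, 6}.
E[R | R is even] = (2 + 4 + 6) / 3 = 4.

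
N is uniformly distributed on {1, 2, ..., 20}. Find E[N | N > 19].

20

Given N > 19, N is equally likely to be any of {20}.
E[N | N > 19] = (20) / 1 = 20.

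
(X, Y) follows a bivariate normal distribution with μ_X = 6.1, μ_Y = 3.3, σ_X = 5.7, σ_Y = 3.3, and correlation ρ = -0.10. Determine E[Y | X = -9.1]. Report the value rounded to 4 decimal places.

4.1800

The regression of Y on X has slope ρ·σ_Y/σ_X and passes through (μ_X, μ_Y).
E[Y | X=-9.1] = 3.3 + (-0.10)·(3.3/5.7)·(-9.1 − (6.1)) = 3.3 + (-0.057895)·(-15.2) = 4.1800.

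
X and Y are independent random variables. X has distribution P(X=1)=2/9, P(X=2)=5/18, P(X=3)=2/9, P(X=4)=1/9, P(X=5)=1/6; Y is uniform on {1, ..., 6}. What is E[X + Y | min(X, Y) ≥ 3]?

151/18

P(min(X, Y) ≥ 3) = 1/3.
Summing (X+Y)·P(x,y) over outcomes with min(X, Y) ≥ 3 gives 151/54.
E[X + Y | min(X, Y) ≥ 3] = (151/54) / (1/3) = 151/18.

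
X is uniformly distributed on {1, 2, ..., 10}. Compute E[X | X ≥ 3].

Given X ≥ 3, X is equally likely to be any of {3, 4, 5, 6, 7, 8, 9, 10}.
E[X | X ≥ 3] = (3 + 4 + 5 + 6 + 7 + 8 + 9 + 10) / 8 = 13/2.

13/2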